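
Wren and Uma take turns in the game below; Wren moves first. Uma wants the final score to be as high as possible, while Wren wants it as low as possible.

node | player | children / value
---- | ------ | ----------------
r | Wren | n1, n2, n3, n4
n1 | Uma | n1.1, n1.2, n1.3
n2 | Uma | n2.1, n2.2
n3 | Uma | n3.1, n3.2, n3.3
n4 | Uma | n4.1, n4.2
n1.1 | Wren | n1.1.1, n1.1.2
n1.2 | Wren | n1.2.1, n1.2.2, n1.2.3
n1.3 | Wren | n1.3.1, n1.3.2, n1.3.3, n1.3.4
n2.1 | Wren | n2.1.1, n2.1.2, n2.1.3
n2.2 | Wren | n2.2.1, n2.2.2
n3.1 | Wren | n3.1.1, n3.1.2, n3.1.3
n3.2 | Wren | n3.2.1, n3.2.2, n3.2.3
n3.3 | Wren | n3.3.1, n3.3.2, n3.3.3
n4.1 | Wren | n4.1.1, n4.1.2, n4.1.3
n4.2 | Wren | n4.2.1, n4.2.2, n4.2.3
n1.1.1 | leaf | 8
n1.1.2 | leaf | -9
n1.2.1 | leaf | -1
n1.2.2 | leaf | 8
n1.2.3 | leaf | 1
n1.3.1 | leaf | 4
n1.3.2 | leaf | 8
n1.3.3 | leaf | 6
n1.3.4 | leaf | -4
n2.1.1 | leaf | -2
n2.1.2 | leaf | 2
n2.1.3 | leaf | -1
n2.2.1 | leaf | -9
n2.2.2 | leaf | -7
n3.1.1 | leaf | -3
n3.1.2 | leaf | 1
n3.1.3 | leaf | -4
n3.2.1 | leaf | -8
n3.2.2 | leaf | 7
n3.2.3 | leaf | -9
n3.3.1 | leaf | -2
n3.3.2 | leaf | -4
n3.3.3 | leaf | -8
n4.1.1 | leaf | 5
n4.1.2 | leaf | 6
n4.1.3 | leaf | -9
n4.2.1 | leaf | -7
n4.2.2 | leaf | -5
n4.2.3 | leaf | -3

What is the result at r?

n1.1 (Wren): min(8, -9) = -9
n1.2 (Wren): min(-1, 8, 1) = -1
n1.3 (Wren): min(4, 8, 6, -4) = -4
n1 (Uma): max(-9, -1, -4) = -1
n2.1 (Wren): min(-2, 2, -1) = -2
n2.2 (Wren): min(-9, -7) = -9
n2 (Uma): max(-2, -9) = -2
n3.1 (Wren): min(-3, 1, -4) = -4
n3.2 (Wren): min(-8, 7, -9) = -9
n3.3 (Wren): min(-2, -4, -8) = -8
n3 (Uma): max(-4, -9, -8) = -4
n4.1 (Wren): min(5, 6, -9) = -9
n4.2 (Wren): min(-7, -5, -3) = -7
n4 (Uma): max(-9, -7) = -7
r (Wren): min(-1, -2, -4, -7) = -7

-7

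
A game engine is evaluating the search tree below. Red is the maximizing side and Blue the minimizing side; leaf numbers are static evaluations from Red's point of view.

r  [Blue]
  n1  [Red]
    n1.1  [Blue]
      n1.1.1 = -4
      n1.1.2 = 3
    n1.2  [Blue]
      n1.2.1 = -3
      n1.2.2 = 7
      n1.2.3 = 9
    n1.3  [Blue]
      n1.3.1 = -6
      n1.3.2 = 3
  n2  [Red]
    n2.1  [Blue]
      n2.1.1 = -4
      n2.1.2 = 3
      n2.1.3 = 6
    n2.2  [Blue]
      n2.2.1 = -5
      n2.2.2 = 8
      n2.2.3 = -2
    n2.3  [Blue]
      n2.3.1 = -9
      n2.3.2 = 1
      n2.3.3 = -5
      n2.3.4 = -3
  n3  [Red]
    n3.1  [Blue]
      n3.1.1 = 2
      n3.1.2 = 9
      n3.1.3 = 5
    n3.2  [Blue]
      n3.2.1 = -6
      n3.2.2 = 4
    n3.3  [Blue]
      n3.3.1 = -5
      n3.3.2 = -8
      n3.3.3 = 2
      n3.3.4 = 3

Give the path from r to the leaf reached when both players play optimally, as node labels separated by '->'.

n1.1 (Blue): min(-4, 3) = -4
n1.2 (Blue): min(-3, 7, 9) = -3
n1.3 (Blue): min(-6, 3) = -6
n1 (Red): max(-4, -3, -6) = -3
n2.1 (Blue): min(-4, 3, 6) = -4
n2.2 (Blue): min(-5, 8, -2) = -5
n2.3 (Blue): min(-9, 1, -5, -3) = -9
n2 (Red): max(-4, -5, -9) = -4
n3.1 (Blue): min(2, 9, 5) = 2
n3.2 (Blue): min(-6, 4) = -6
n3.3 (Blue): min(-5, -8, 2, 3) = -8
n3 (Red): max(2, -6, -8) = 2
r (Blue): min(-3, -4, 2) = -4
At r, Blue picks n2 (lowest: -4).
At n2, Red picks n2.1 (highest: -4).
At n2.1, Blue picks n2.1.1 (lowest: -4).
Terminal value -4.

r -> n2 -> n2.1 -> n2.1.1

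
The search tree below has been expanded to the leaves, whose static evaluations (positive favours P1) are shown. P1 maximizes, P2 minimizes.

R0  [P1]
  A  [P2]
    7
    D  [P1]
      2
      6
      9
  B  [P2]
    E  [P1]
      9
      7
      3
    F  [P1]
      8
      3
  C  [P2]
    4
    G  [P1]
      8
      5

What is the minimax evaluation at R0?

8

D (P1): max(2, 6, 9) = 9
A (P2): min(7, 9) = 7
E (P1): max(9, 7, 3) = 9
F (P1): max(8, 3) = 8
B (P2): min(9, 8) = 8
G (P1): max(8, 5) = 8
C (P2): min(4, 8) = 4
R0 (P1): max(7, 8, 4) = 8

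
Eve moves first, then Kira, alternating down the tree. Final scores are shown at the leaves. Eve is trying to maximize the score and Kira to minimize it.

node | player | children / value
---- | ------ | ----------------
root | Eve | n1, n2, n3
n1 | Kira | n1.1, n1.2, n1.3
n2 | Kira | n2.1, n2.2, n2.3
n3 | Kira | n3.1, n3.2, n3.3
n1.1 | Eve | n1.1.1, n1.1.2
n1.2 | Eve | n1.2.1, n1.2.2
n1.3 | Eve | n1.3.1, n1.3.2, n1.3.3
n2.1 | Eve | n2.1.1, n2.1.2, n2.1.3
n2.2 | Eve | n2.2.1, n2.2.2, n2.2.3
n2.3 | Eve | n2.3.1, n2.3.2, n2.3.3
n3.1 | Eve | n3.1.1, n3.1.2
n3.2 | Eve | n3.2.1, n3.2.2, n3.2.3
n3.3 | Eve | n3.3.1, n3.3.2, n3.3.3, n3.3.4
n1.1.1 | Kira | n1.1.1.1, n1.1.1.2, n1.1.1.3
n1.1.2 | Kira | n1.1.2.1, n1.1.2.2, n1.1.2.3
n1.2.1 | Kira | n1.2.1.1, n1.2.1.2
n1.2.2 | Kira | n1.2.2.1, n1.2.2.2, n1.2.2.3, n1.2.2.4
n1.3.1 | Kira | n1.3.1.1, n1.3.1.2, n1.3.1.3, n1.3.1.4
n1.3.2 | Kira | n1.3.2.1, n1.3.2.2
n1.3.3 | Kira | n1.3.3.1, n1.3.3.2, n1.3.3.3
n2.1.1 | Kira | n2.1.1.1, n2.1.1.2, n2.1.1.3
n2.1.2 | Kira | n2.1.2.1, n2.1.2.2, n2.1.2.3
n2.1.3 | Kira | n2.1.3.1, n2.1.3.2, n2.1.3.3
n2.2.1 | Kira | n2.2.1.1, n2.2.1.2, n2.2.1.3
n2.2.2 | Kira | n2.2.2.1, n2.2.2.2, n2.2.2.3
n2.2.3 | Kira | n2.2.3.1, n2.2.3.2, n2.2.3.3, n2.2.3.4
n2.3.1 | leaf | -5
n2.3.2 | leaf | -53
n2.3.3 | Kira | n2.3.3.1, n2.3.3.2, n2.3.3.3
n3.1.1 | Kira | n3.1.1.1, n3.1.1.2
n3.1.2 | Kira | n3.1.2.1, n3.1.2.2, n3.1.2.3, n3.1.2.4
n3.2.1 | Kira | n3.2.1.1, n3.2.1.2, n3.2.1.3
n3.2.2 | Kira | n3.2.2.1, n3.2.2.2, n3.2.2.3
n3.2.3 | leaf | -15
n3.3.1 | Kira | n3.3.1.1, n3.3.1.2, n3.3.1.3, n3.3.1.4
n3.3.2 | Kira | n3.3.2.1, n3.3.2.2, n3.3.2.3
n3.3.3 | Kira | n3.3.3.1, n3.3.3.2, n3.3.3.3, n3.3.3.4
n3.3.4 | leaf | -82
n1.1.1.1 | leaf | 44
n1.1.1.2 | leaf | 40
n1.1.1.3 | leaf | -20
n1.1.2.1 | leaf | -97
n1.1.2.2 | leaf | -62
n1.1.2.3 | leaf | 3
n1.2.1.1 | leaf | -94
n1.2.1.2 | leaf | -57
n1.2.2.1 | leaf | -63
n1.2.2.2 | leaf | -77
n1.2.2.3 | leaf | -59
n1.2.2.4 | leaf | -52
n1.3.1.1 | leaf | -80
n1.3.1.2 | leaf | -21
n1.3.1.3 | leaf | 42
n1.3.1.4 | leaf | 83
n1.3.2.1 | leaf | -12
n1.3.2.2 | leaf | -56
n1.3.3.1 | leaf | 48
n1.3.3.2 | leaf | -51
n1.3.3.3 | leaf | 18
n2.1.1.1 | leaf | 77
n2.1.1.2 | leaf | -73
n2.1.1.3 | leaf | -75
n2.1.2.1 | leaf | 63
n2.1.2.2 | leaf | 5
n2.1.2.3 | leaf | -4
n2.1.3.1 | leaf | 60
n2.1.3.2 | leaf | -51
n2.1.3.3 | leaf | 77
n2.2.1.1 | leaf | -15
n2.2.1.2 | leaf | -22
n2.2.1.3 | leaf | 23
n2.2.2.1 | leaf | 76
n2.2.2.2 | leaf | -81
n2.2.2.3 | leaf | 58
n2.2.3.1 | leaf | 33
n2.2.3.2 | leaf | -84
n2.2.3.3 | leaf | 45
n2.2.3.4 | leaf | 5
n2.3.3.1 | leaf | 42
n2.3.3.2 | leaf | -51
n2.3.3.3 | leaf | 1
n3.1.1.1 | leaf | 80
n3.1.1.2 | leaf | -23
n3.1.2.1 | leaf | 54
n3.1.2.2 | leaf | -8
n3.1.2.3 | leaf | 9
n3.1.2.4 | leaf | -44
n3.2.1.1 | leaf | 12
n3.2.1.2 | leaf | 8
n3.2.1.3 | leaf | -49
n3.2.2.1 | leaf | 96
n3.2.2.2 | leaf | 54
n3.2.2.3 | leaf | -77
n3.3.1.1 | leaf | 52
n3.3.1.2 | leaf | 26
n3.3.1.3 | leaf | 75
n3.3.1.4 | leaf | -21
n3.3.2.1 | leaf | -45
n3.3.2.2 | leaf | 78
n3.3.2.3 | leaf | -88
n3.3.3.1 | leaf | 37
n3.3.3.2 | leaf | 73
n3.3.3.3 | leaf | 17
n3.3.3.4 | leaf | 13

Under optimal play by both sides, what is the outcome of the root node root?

-22

n1.1.1 (Kira): min(44, 40, -20) = -20
n1.1.2 (Kira): min(-97, -62, 3) = -97
n1.1 (Eve): max(-20, -97) = -20
n1.2.1 (Kira): min(-94, -57) = -94
n1.2.2 (Kira): min(-63, -77, -59, -52) = -77
n1.2 (Eve): max(-94, -77) = -77
n1.3.1 (Kira): min(-80, -21, 42, 83) = -80
n1.3.2 (Kira): min(-12, -56) = -56
n1.3.3 (Kira): min(48, -51, 18) = -51
n1.3 (Eve): max(-80, -56, -51) = -51
n1 (Kira): min(-20, -77, -51) = -77
n2.1.1 (Kira): min(77, -73, -75) = -75
n2.1.2 (Kira): min(63, 5, -4) = -4
n2.1.3 (Kira): min(60, -51, 77) = -51
n2.1 (Eve): max(-75, -4, -51) = -4
n2.2.1 (Kira): min(-15, -22, 23) = -22
n2.2.2 (Kira): min(76, -81, 58) = -81
n2.2.3 (Kira): min(33, -84, 45, 5) = -84
n2.2 (Eve): max(-22, -81, -84) = -22
n2.3.3 (Kira): min(42, -51, 1) = -51
n2.3 (Eve): max(-5, -53, -51) = -5
n2 (Kira): min(-4, -22, -5) = -22
n3.1.1 (Kira): min(80, -23) = -23
n3.1.2 (Kira): min(54, -8, 9, -44) = -44
n3.1 (Eve): max(-23, -44) = -23
n3.2.1 (Kira): min(12, 8, -49) = -49
n3.2.2 (Kira): min(96, 54, -77) = -77
n3.2 (Eve): max(-49, -77, -15) = -15
n3.3.1 (Kira): min(52, 26, 75, -21) = -21
n3.3.2 (Kira): min(-45, 78, -88) = -88
n3.3.3 (Kira): min(37, 73, 17, 13) = 13
n3.3 (Eve): max(-21, -88, 13, -82) = 13
n3 (Kira): min(-23, -15, 13) = -23
root (Eve): max(-77, -22, -23) = -22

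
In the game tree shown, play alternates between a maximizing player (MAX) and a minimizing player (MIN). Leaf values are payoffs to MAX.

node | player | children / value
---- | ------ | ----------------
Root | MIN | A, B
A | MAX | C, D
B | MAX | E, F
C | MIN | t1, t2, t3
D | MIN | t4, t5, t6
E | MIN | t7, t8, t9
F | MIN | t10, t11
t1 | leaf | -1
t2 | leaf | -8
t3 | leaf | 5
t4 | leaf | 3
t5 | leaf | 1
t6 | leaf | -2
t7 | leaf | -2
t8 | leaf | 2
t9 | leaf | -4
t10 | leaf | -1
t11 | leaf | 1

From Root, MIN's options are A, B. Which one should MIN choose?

C (MIN): min(-1, -8, 5) = -8
D (MIN): min(3, 1, -2) = -2
A (MAX): max(-8, -2) = -2
E (MIN): min(-2, 2, -4) = -4
F (MIN): min(-1, 1) = -1
B (MAX): max(-4, -1) = -1
Root (MIN): min(-2, -1) = -2
MIN at Root wants the lowest of {A=-2, B=-1}, so chooses A.

A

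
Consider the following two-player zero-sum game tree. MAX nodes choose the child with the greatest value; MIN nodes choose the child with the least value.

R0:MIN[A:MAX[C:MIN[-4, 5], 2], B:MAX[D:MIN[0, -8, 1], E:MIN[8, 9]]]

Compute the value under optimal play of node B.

D (MIN): min(0, -8, 1) = -8
E (MIN): min(8, 9) = 8
B (MAX): max(-8, 8) = 8

8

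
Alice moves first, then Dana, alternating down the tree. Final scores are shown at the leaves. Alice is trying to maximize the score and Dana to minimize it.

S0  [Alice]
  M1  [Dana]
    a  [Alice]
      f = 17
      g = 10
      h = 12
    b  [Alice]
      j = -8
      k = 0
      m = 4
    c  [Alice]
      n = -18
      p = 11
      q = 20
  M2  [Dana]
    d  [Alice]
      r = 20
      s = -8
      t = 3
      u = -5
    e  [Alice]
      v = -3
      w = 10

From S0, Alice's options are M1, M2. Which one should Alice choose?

M2

a (Alice): max(17, 10, 12) = 17
b (Alice): max(-8, 0, 4) = 4
c (Alice): max(-18, 11, 20) = 20
M1 (Dana): min(17, 4, 20) = 4
d (Alice): max(20, -8, 3, -5) = 20
e (Alice): max(-3, 10) = 10
M2 (Dana): min(20, 10) = 10
S0 (Alice): max(4, 10) = 10
Alice at S0 wants the highest of {M1=4, M2=10}, so chooses M2.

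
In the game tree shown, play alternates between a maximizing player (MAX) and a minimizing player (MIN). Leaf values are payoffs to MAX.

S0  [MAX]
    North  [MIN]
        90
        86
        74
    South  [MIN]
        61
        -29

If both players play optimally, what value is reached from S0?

74

North (MIN): min(90, 86, 74) = 74
South (MIN): min(61, -29) = -29
S0 (MAX): max(74, -29) = 74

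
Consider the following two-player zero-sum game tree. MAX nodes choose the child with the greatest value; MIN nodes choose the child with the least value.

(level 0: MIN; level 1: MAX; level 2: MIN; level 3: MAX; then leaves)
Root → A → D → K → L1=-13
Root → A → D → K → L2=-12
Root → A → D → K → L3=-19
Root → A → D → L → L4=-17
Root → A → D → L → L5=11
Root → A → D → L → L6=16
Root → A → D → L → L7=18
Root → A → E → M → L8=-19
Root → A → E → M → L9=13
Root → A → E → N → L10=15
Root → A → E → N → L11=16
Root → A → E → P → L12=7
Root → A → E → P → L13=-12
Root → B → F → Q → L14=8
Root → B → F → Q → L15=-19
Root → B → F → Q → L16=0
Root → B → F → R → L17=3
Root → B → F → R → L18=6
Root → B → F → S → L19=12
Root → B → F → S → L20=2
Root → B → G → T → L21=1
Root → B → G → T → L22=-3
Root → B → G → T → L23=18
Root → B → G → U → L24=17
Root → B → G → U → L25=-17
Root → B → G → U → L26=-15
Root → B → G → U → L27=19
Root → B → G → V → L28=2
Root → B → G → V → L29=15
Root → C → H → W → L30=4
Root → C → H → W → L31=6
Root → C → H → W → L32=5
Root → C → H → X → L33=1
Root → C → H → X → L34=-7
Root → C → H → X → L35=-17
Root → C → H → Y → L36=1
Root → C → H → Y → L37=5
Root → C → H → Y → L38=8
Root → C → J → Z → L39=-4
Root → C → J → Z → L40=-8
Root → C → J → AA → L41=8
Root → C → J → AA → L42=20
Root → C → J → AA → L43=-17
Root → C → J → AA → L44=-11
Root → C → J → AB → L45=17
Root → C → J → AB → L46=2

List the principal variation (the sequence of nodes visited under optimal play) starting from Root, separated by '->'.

K (MAX): max(-13, -12, -19) = -12
L (MAX): max(-17, 11, 16, 18) = 18
D (MIN): min(-12, 18) = -12
M (MAX): max(-19, 13) = 13
N (MAX): max(15, 16) = 16
P (MAX): max(7, -12) = 7
E (MIN): min(13, 16, 7) = 7
A (MAX): max(-12, 7) = 7
Q (MAX): max(8, -19, 0) = 8
R (MAX): max(3, 6) = 6
S (MAX): max(12, 2) = 12
F (MIN): min(8, 6, 12) = 6
T (MAX): max(1, -3, 18) = 18
U (MAX): max(17, -17, -15, 19) = 19
V (MAX): max(2, 15) = 15
G (MIN): min(18, 19, 15) = 15
B (MAX): max(6, 15) = 15
W (MAX): max(4, 6, 5) = 6
X (MAX): max(1, -7, -17) = 1
Y (MAX): max(1, 5, 8) = 8
H (MIN): min(6, 1, 8) = 1
Z (MAX): max(-4, -8) = -4
AA (MAX): max(8, 20, -17, -11) = 20
AB (MAX): max(17, 2) = 17
J (MIN): min(-4, 20, 17) = -4
C (MAX): max(1, -4) = 1
Root (MIN): min(7, 15, 1) = 1
At Root, MIN picks C (lowest: 1).
At C, MAX picks H (highest: 1).
At H, MIN picks X (lowest: 1).
At X, MAX picks L33 (highest: 1).
Terminal value 1.

Root -> C -> H -> X -> L33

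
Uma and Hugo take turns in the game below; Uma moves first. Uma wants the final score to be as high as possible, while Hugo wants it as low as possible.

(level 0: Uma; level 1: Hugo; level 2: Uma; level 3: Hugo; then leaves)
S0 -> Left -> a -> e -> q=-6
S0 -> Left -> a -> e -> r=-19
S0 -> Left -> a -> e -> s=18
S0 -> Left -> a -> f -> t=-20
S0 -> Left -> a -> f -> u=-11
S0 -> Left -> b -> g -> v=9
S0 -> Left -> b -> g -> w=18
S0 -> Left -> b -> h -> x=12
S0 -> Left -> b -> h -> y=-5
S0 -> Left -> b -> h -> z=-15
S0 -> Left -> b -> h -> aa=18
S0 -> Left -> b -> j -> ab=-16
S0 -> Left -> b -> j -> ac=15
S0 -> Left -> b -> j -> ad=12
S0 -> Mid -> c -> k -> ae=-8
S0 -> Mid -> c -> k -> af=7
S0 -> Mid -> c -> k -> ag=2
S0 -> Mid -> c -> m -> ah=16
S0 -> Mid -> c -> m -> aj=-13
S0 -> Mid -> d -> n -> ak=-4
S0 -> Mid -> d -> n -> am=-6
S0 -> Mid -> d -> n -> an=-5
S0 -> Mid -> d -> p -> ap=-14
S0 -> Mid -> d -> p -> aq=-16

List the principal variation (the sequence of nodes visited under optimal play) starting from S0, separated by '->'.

S0 -> Mid -> c -> k -> ae

e (Hugo): min(-6, -19, 18) = -19
f (Hugo): min(-20, -11) = -20
a (Uma): max(-19, -20) = -19
g (Hugo): min(9, 18) = 9
h (Hugo): min(12, -5, -15, 18) = -15
j (Hugo): min(-16, 15, 12) = -16
b (Uma): max(9, -15, -16) = 9
Left (Hugo): min(-19, 9) = -19
k (Hugo): min(-8, 7, 2) = -8
m (Hugo): min(16, -13) = -13
c (Uma): max(-8, -13) = -8
n (Hugo): min(-4, -6, -5) = -6
p (Hugo): min(-14, -16) = -16
d (Uma): max(-6, -16) = -6
Mid (Hugo): min(-8, -6) = -8
S0 (Uma): max(-19, -8) = -8
At S0, Uma picks Mid (highest: -8).
At Mid, Hugo picks c (lowest: -8).
At c, Uma picks k (highest: -8).
At k, Hugo picks ae (lowest: -8).
Terminal value -8.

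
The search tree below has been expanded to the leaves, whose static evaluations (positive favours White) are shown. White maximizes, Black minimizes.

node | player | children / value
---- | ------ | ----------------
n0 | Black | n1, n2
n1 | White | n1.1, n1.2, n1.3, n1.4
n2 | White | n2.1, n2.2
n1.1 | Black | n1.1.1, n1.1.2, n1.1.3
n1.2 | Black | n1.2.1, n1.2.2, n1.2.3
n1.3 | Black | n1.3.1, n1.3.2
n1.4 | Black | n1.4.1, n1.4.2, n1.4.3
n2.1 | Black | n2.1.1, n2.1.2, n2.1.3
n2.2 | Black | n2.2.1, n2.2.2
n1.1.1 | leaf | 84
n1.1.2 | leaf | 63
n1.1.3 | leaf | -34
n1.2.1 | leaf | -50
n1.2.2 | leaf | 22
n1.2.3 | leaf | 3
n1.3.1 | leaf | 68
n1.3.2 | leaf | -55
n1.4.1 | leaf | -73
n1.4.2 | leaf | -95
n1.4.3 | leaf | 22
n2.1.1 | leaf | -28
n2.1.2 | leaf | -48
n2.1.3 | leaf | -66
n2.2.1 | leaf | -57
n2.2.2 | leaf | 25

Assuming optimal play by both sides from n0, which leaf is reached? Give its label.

n1.1 (Black): min(84, 63, -34) = -34
n1.2 (Black): min(-50, 22, 3) = -50
n1.3 (Black): min(68, -55) = -55
n1.4 (Black): min(-73, -95, 22) = -95
n1 (White): max(-34, -50, -55, -95) = -34
n2.1 (Black): min(-28, -48, -66) = -66
n2.2 (Black): min(-57, 25) = -57
n2 (White): max(-66, -57) = -57
n0 (Black): min(-34, -57) = -57
At n0, Black picks n2 (lowest: -57).
At n2, White picks n2.2 (highest: -57).
At n2.2, Black picks n2.2.1 (lowest: -57).
Terminal value -57.

n2.2.1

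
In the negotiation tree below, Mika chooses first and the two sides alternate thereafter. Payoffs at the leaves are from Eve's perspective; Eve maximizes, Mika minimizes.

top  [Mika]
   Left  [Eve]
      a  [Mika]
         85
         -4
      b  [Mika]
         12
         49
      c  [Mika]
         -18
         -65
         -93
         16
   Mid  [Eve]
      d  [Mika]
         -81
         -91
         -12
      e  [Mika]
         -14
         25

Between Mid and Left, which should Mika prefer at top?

Mid

d (Mika): min(-81, -91, -12) = -91
e (Mika): min(-14, 25) = -14
Mid (Eve): max(-91, -14) = -14
a (Mika): min(85, -4) = -4
b (Mika): min(12, 49) = 12
c (Mika): min(-18, -65, -93, 16) = -93
Left (Eve): max(-4, 12, -93) = 12
Mika prefers the lower value; Mid=-14, Left=12. Mid is better since -14 < 12.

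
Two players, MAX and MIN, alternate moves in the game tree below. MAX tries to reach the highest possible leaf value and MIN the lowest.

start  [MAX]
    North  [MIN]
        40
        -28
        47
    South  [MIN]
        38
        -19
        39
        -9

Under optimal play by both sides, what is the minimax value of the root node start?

-19

North (MIN): min(40, -28, 47) = -28
South (MIN): min(38, -19, 39, -9) = -19
start (MAX): max(-28, -19) = -19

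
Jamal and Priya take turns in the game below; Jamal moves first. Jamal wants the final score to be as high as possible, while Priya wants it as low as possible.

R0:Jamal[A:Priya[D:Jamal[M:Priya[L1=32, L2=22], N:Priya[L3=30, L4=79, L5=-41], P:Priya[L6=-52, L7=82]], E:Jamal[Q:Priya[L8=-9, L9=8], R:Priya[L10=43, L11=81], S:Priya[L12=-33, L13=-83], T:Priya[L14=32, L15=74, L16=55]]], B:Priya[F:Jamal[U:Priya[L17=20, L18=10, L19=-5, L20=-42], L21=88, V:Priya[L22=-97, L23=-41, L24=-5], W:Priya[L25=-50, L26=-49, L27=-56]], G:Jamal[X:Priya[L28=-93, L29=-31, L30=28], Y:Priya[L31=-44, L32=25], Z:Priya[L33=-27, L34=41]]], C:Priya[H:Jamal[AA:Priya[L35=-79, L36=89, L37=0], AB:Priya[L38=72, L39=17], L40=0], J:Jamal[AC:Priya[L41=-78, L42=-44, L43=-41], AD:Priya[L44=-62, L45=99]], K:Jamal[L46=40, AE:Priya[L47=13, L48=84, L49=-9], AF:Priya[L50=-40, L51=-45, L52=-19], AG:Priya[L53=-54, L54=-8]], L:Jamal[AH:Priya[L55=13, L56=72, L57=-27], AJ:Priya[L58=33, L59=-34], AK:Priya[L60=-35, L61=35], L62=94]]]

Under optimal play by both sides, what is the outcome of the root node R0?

22

M (Priya): min(32, 22) = 22
N (Priya): min(30, 79, -41) = -41
P (Priya): min(-52, 82) = -52
D (Jamal): max(22, -41, -52) = 22
Q (Priya): min(-9, 8) = -9
R (Priya): min(43, 81) = 43
S (Priya): min(-33, -83) = -83
T (Priya): min(32, 74, 55) = 32
E (Jamal): max(-9, 43, -83, 32) = 43
A (Priya): min(22, 43) = 22
U (Priya): min(20, 10, -5, -42) = -42
V (Priya): min(-97, -41, -5) = -97
W (Priya): min(-50, -49, -56) = -56
F (Jamal): max(-42, 88, -97, -56) = 88
X (Priya): min(-93, -31, 28) = -93
Y (Priya): min(-44, 25) = -44
Z (Priya): min(-27, 41) = -27
G (Jamal): max(-93, -44, -27) = -27
B (Priya): min(88, -27) = -27
AA (Priya): min(-79, 89, 0) = -79
AB (Priya): min(72, 17) = 17
H (Jamal): max(-79, 17, 0) = 17
AC (Priya): min(-78, -44, -41) = -78
AD (Priya): min(-62, 99) = -62
J (Jamal): max(-78, -62) = -62
AE (Priya): min(13, 84, -9) = -9
AF (Priya): min(-40, -45, -19) = -45
AG (Priya): min(-54, -8) = -54
K (Jamal): max(40, -9, -45, -54) = 40
AH (Priya): min(13, 72, -27) = -27
AJ (Priya): min(33, -34) = -34
AK (Priya): min(-35, 35) = -35
L (Jamal): max(-27, -34, -35, 94) = 94
C (Priya): min(17, -62, 40, 94) = -62
R0 (Jamal): max(22, -27, -62) = 22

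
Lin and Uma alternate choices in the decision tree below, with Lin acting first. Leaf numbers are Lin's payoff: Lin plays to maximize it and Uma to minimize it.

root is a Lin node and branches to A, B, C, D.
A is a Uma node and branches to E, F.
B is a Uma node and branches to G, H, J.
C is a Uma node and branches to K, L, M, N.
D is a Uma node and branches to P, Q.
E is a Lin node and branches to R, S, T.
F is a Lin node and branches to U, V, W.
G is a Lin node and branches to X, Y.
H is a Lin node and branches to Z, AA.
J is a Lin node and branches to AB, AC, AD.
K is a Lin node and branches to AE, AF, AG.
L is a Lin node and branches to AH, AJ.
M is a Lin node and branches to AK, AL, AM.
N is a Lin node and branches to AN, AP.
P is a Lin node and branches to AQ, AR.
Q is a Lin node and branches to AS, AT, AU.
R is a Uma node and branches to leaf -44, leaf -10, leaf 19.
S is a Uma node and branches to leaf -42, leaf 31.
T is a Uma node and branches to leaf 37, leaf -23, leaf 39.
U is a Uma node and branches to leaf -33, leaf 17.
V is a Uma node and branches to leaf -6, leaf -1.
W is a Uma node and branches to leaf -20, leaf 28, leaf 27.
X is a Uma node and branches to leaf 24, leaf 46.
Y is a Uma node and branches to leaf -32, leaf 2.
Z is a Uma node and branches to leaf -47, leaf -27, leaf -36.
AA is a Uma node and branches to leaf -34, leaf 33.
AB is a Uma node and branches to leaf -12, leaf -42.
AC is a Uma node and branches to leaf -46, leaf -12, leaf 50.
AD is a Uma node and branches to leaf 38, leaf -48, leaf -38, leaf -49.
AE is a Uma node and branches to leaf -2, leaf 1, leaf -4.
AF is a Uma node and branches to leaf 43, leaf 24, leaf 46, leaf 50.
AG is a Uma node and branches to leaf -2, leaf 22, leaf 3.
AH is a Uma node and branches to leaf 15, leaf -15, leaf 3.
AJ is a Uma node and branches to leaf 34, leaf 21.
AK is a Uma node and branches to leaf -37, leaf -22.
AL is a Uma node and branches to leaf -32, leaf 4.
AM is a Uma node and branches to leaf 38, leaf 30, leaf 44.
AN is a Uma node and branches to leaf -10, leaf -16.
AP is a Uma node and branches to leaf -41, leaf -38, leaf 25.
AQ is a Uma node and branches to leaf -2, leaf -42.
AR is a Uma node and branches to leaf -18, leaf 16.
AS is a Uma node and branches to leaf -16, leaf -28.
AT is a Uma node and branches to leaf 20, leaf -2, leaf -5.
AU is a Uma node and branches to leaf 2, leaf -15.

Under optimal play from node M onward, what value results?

AK (Uma): min(-37, -22) = -37
AL (Uma): min(-32, 4) = -32
AM (Uma): min(38, 30, 44) = 30
M (Lin): max(-37, -32, 30) = 30

30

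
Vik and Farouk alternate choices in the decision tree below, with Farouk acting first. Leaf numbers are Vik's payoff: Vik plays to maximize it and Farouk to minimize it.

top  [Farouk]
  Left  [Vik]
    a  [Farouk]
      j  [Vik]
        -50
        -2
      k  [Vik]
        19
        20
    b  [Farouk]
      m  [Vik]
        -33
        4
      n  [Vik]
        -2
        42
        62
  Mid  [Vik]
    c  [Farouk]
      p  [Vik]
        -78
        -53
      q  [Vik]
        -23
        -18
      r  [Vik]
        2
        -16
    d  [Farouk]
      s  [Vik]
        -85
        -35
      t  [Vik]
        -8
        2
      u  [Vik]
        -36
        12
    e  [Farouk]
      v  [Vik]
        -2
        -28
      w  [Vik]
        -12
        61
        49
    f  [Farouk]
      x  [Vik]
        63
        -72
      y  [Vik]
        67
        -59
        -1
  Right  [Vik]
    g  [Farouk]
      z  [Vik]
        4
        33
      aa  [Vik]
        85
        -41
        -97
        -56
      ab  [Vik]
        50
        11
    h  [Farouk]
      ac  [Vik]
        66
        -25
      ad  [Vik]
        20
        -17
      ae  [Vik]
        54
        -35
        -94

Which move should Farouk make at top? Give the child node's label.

Left

j (Vik): max(-50, -2) = -2
k (Vik): max(19, 20) = 20
a (Farouk): min(-2, 20) = -2
m (Vik): max(-33, 4) = 4
n (Vik): max(-2, 42, 62) = 62
b (Farouk): min(4, 62) = 4
Left (Vik): max(-2, 4) = 4
p (Vik): max(-78, -53) = -53
q (Vik): max(-23, -18) = -18
r (Vik): max(2, -16) = 2
c (Farouk): min(-53, -18, 2) = -53
s (Vik): max(-85, -35) = -35
t (Vik): max(-8, 2) = 2
u (Vik): max(-36, 12) = 12
d (Farouk): min(-35, 2, 12) = -35
v (Vik): max(-2, -28) = -2
w (Vik): max(-12, 61, 49) = 61
e (Farouk): min(-2, 61) = -2
x (Vik): max(63, -72) = 63
y (Vik): max(67, -59, -1) = 67
f (Farouk): min(63, 67) = 63
Mid (Vik): max(-53, -35, -2, 63) = 63
z (Vik): max(4, 33) = 33
aa (Vik): max(85, -41, -97, -56) = 85
ab (Vik): max(50, 11) = 50
g (Farouk): min(33, 85, 50) = 33
ac (Vik): max(66, -25) = 66
ad (Vik): max(20, -17) = 20
ae (Vik): max(54, -35, -94) = 54
h (Farouk): min(66, 20, 54) = 20
Right (Vik): max(33, 20) = 33
top (Farouk): min(4, 63, 33) = 4
Farouk at top wants the lowest of {Left=4, Mid=63, Right=33}, so chooses Left.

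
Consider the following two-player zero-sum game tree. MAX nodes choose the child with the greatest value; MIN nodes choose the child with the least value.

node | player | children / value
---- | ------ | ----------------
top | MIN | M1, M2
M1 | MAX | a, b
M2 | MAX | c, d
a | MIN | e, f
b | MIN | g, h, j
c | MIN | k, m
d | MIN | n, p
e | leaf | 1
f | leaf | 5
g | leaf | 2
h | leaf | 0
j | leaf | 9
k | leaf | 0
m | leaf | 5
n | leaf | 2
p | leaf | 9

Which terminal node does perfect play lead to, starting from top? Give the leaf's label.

e

a (MIN): min(1, 5) = 1
b (MIN): min(2, 0, 9) = 0
M1 (MAX): max(1, 0) = 1
c (MIN): min(0, 5) = 0
d (MIN): min(2, 9) = 2
M2 (MAX): max(0, 2) = 2
top (MIN): min(1, 2) = 1
At top, MIN picks M1 (lowest: 1).
At M1, MAX picks a (highest: 1).
At a, MIN picks e (lowest: 1).
Terminal value 1.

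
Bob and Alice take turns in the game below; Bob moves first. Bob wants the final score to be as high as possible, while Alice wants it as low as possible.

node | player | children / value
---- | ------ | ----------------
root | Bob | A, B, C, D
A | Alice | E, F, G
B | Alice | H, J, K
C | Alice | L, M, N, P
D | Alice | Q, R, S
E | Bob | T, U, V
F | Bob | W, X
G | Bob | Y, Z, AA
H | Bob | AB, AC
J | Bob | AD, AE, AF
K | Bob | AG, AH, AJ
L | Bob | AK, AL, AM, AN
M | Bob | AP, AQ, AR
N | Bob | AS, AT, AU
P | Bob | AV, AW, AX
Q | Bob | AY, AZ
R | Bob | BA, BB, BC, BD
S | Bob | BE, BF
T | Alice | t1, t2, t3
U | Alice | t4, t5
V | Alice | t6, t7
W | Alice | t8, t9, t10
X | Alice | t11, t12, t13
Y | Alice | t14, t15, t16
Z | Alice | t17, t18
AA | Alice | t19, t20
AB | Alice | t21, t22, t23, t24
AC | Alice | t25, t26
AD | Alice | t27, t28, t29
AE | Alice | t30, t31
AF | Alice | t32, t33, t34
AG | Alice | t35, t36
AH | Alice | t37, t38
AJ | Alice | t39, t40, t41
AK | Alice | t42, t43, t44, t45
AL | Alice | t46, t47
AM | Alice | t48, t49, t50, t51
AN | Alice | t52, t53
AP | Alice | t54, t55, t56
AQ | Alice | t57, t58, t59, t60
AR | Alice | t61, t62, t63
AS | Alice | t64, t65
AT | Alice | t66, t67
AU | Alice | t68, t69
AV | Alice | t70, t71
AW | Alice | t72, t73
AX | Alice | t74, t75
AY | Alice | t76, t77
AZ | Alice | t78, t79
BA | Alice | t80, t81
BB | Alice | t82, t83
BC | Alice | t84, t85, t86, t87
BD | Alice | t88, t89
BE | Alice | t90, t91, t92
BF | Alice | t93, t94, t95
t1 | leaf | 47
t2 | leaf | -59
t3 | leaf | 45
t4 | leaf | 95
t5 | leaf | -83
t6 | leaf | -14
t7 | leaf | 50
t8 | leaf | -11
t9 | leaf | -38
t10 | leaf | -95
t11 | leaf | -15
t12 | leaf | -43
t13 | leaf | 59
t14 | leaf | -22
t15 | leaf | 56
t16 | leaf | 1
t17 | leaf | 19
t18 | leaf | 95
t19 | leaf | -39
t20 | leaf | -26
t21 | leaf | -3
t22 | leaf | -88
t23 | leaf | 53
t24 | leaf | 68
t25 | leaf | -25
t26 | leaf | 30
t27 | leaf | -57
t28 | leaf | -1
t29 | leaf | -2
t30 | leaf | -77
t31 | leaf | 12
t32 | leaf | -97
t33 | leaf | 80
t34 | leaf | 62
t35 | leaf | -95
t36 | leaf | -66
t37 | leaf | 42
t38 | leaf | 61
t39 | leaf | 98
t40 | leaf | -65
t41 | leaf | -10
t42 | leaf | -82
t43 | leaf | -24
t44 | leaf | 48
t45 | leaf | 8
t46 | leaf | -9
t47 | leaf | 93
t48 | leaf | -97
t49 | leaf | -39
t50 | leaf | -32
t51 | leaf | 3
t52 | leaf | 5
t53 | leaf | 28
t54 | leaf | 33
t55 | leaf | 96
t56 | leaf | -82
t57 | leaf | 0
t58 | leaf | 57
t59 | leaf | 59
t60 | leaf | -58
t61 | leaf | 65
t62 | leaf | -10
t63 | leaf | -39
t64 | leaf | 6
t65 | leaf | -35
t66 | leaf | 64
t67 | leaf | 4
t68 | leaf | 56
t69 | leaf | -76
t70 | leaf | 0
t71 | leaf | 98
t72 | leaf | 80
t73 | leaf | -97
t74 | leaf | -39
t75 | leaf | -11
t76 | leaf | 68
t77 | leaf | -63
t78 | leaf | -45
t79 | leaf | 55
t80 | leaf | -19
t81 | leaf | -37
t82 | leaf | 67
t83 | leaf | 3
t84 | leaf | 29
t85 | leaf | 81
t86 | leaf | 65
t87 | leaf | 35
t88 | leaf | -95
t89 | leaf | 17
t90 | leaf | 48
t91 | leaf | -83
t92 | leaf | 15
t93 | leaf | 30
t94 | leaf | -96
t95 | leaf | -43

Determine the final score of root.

T (Alice): min(47, -59, 45) = -59
U (Alice): min(95, -83) = -83
V (Alice): min(-14, 50) = -14
E (Bob): max(-59, -83, -14) = -14
W (Alice): min(-11, -38, -95) = -95
X (Alice): min(-15, -43, 59) = -43
F (Bob): max(-95, -43) = -43
Y (Alice): min(-22, 56, 1) = -22
Z (Alice): min(19, 95) = 19
AA (Alice): min(-39, -26) = -39
G (Bob): max(-22, 19, -39) = 19
A (Alice): min(-14, -43, 19) = -43
AB (Alice): min(-3, -88, 53, 68) = -88
AC (Alice): min(-25, 30) = -25
H (Bob): max(-88, -25) = -25
AD (Alice): min(-57, -1, -2) = -57
AE (Alice): min(-77, 12) = -77
AF (Alice): min(-97, 80, 62) = -97
J (Bob): max(-57, -77, -97) = -57
AG (Alice): min(-95, -66) = -95
AH (Alice): min(42, 61) = 42
AJ (Alice): min(98, -65, -10) = -65
K (Bob): max(-95, 42, -65) = 42
B (Alice): min(-25, -57, 42) = -57
AK (Alice): min(-82, -24, 48, 8) = -82
AL (Alice): min(-9, 93) = -9
AM (Alice): min(-97, -39, -32, 3) = -97
AN (Alice): min(5, 28) = 5
L (Bob): max(-82, -9, -97, 5) = 5
AP (Alice): min(33, 96, -82) = -82
AQ (Alice): min(0, 57, 59, -58) = -58
AR (Alice): min(65, -10, -39) = -39
M (Bob): max(-82, -58, -39) = -39
AS (Alice): min(6, -35) = -35
AT (Alice): min(64, 4) = 4
AU (Alice): min(56, -76) = -76
N (Bob): max(-35, 4, -76) = 4
AV (Alice): min(0, 98) = 0
AW (Alice): min(80, -97) = -97
AX (Alice): min(-39, -11) = -39
P (Bob): max(0, -97, -39) = 0
C (Alice): min(5, -39, 4, 0) = -39
AY (Alice): min(68, -63) = -63
AZ (Alice): min(-45, 55) = -45
Q (Bob): max(-63, -45) = -45
BA (Alice): min(-19, -37) = -37
BB (Alice): min(67, 3) = 3
BC (Alice): min(29, 81, 65, 35) = 29
BD (Alice): min(-95, 17) = -95
R (Bob): max(-37, 3, 29, -95) = 29
BE (Alice): min(48, -83, 15) = -83
BF (Alice): min(30, -96, -43) = -96
S (Bob): max(-83, -96) = -83
D (Alice): min(-45, 29, -83) = -83
root (Bob): max(-43, -57, -39, -83) = -39

-39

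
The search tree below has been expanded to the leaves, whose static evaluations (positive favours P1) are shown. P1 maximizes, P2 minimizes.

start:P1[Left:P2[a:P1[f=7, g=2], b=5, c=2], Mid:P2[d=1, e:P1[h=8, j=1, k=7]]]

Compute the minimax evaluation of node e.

8

e (P1): max(8, 1, 7) = 8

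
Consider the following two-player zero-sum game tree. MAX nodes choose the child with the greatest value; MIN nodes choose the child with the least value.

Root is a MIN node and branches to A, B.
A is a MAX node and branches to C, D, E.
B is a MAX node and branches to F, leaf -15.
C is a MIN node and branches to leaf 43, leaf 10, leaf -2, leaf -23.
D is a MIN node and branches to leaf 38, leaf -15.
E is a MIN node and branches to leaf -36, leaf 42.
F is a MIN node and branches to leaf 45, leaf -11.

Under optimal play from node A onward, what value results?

C (MIN): min(43, 10, -2, -23) = -23
D (MIN): min(38, -15) = -15
E (MIN): min(-36, 42) = -36
A (MAX): max(-23, -15, -36) = -15

-15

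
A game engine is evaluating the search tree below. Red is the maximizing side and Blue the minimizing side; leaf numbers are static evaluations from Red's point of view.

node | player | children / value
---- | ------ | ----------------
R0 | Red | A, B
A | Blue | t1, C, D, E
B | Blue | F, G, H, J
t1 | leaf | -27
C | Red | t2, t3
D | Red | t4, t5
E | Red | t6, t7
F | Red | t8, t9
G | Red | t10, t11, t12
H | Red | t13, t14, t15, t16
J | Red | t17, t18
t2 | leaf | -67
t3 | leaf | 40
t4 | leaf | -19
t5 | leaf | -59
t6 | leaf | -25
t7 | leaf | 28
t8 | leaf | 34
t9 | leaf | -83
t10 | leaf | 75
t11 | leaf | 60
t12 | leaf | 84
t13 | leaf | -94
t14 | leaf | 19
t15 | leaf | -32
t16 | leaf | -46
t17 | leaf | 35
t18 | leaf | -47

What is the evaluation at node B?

F (Red): max(34, -83) = 34
G (Red): max(75, 60, 84) = 84
H (Red): max(-94, 19, -32, -46) = 19
J (Red): max(35, -47) = 35
B (Blue): min(34, 84, 19, 35) = 19

19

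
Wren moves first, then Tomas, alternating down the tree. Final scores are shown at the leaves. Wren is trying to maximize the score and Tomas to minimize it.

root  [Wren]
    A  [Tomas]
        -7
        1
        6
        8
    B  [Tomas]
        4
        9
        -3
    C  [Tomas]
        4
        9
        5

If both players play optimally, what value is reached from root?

A (Tomas): min(-7, 1, 6, 8) = -7
B (Tomas): min(4, 9, -3) = -3
C (Tomas): min(4, 9, 5) = 4
root (Wren): max(-7, -3, 4) = 4

4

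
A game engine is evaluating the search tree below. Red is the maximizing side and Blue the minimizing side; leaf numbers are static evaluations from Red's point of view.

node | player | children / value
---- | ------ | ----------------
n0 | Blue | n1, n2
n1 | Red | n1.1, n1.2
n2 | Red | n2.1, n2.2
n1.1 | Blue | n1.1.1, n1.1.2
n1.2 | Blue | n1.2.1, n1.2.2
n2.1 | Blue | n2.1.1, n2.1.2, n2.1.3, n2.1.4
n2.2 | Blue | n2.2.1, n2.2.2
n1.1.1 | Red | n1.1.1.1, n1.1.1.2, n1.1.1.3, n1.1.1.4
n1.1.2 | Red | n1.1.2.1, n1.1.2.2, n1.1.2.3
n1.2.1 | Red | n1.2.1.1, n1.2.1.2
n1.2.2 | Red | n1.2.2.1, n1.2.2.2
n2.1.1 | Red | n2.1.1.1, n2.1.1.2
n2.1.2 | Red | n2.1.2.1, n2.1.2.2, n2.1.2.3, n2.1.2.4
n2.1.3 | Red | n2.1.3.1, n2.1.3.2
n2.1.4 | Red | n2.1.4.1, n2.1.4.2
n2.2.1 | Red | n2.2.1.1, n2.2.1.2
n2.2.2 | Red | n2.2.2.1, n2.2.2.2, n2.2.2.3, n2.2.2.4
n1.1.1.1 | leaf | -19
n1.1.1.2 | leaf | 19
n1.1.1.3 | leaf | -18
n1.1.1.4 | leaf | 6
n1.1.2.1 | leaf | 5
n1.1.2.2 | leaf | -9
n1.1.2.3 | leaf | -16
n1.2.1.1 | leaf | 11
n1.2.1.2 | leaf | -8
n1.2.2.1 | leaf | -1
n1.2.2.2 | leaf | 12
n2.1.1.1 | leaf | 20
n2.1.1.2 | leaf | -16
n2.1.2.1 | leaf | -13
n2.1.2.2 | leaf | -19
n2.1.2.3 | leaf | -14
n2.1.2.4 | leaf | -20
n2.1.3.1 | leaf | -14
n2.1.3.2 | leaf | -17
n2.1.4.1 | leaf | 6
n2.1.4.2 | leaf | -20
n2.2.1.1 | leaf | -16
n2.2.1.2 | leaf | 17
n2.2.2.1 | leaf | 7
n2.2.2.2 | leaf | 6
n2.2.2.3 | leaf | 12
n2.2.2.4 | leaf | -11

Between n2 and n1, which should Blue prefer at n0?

n2.1.1 (Red): max(20, -16) = 20
n2.1.2 (Red): max(-13, -19, -14, -20) = -13
n2.1.3 (Red): max(-14, -17) = -14
n2.1.4 (Red): max(6, -20) = 6
n2.1 (Blue): min(20, -13, -14, 6) = -14
n2.2.1 (Red): max(-16, 17) = 17
n2.2.2 (Red): max(7, 6, 12, -11) = 12
n2.2 (Blue): min(17, 12) = 12
n2 (Red): max(-14, 12) = 12
n1.1.1 (Red): max(-19, 19, -18, 6) = 19
n1.1.2 (Red): max(5, -9, -16) = 5
n1.1 (Blue): min(19, 5) = 5
n1.2.1 (Red): max(11, -8) = 11
n1.2.2 (Red): max(-1, 12) = 12
n1.2 (Blue): min(11, 12) = 11
n1 (Red): max(5, 11) = 11
Blue prefers the lower value; n2=12, n1=11. n1 is better since 11 < 12.

n1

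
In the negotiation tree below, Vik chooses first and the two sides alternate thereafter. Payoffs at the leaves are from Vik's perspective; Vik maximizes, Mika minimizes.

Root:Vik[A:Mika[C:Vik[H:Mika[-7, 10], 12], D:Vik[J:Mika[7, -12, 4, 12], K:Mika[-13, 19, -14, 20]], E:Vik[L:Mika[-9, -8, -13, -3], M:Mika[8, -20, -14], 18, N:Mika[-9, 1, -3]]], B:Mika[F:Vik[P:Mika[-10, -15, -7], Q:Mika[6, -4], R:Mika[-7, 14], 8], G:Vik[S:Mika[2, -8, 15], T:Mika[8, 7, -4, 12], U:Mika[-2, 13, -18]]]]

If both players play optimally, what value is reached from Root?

-4

H (Mika): min(-7, 10) = -7
C (Vik): max(-7, 12) = 12
J (Mika): min(7, -12, 4, 12) = -12
K (Mika): min(-13, 19, -14, 20) = -14
D (Vik): max(-12, -14) = -12
L (Mika): min(-9, -8, -13, -3) = -13
M (Mika): min(8, -20, -14) = -20
N (Mika): min(-9, 1, -3) = -9
E (Vik): max(-13, -20, 18, -9) = 18
A (Mika): min(12, -12, 18) = -12
P (Mika): min(-10, -15, -7) = -15
Q (Mika): min(6, -4) = -4
R (Mika): min(-7, 14) = -7
F (Vik): max(-15, -4, -7, 8) = 8
S (Mika): min(2, -8, 15) = -8
T (Mika): min(8, 7, -4, 12) = -4
U (Mika): min(-2, 13, -18) = -18
G (Vik): max(-8, -4, -18) = -4
B (Mika): min(8, -4) = -4
Root (Vik): max(-12, -4) = -4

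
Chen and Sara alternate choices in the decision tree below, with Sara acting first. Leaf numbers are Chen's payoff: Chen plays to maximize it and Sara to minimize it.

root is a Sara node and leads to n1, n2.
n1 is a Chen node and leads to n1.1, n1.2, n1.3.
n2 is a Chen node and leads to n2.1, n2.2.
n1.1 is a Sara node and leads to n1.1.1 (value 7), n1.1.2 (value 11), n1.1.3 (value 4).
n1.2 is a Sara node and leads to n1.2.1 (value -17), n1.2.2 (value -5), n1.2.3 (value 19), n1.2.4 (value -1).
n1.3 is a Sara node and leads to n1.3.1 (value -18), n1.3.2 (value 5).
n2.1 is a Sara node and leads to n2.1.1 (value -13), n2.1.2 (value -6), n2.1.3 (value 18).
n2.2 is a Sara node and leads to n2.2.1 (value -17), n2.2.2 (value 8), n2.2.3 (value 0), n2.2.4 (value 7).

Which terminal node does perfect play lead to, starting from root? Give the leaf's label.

n2.1.1

n1.1 (Sara): min(7, 11, 4) = 4
n1.2 (Sara): min(-17, -5, 19, -1) = -17
n1.3 (Sara): min(-18, 5) = -18
n1 (Chen): max(4, -17, -18) = 4
n2.1 (Sara): min(-13, -6, 18) = -13
n2.2 (Sara): min(-17, 8, 0, 7) = -17
n2 (Chen): max(-13, -17) = -13
root (Sara): min(4, -13) = -13
At root, Sara picks n2 (lowest: -13).
At n2, Chen picks n2.1 (highest: -13).
At n2.1, Sara picks n2.1.1 (lowest: -13).
Terminal value -13.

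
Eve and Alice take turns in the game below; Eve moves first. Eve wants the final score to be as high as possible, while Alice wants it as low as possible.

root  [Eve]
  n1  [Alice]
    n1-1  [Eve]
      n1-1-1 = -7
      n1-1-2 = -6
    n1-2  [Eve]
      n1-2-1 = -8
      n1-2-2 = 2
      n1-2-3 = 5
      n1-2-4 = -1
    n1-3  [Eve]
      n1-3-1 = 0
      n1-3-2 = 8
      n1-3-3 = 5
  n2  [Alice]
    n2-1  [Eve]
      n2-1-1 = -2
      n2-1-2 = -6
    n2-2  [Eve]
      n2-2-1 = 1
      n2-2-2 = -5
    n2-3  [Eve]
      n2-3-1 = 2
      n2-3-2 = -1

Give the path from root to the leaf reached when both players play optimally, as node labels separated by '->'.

n1-1 (Eve): max(-7, -6) = -6
n1-2 (Eve): max(-8, 2, 5, -1) = 5
n1-3 (Eve): max(0, 8, 5) = 8
n1 (Alice): min(-6, 5, 8) = -6
n2-1 (Eve): max(-2, -6) = -2
n2-2 (Eve): max(1, -5) = 1
n2-3 (Eve): max(2, -1) = 2
n2 (Alice): min(-2, 1, 2) = -2
root (Eve): max(-6, -2) = -2
At root, Eve picks n2 (highest: -2).
At n2, Alice picks n2-1 (lowest: -2).
At n2-1, Eve picks n2-1-1 (highest: -2).
Terminal value -2.

root -> n2 -> n2-1 -> n2-1-1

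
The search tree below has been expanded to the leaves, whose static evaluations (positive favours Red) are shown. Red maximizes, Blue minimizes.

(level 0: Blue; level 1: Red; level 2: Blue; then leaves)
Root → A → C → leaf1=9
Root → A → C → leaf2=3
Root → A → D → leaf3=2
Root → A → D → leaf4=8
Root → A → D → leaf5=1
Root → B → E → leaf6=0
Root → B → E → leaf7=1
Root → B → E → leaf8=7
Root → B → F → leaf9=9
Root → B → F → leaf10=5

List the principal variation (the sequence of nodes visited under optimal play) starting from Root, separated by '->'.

Root -> A -> C -> leaf2

C (Blue): min(9, 3) = 3
D (Blue): min(2, 8, 1) = 1
A (Red): max(3, 1) = 3
E (Blue): min(0, 1, 7) = 0
F (Blue): min(9, 5) = 5
B (Red): max(0, 5) = 5
Root (Blue): min(3, 5) = 3
At Root, Blue picks A (lowest: 3).
At A, Red picks C (highest: 3).
At C, Blue picks leaf2 (lowest: 3).
Terminal value 3.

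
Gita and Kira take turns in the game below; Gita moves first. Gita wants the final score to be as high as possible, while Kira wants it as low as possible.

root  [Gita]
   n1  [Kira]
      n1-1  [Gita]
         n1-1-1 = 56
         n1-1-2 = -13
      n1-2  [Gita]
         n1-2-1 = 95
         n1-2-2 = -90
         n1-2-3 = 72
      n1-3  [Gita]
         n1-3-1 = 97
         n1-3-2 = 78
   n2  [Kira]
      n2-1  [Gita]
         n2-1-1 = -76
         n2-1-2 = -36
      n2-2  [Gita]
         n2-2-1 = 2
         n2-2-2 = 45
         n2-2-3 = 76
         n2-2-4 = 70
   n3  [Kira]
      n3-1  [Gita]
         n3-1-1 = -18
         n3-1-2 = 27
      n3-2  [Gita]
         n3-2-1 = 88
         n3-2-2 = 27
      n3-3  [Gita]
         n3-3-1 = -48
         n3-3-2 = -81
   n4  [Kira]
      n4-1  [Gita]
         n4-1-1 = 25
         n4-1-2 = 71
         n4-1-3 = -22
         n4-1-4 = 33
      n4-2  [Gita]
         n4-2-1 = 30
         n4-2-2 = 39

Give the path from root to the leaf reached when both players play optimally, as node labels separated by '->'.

n1-1 (Gita): max(56, -13) = 56
n1-2 (Gita): max(95, -90, 72) = 95
n1-3 (Gita): max(97, 78) = 97
n1 (Kira): min(56, 95, 97) = 56
n2-1 (Gita): max(-76, -36) = -36
n2-2 (Gita): max(2, 45, 76, 70) = 76
n2 (Kira): min(-36, 76) = -36
n3-1 (Gita): max(-18, 27) = 27
n3-2 (Gita): max(88, 27) = 88
n3-3 (Gita): max(-48, -81) = -48
n3 (Kira): min(27, 88, -48) = -48
n4-1 (Gita): max(25, 71, -22, 33) = 71
n4-2 (Gita): max(30, 39) = 39
n4 (Kira): min(71, 39) = 39
root (Gita): max(56, -36, -48, 39) = 56
At root, Gita picks n1 (highest: 56).
At n1, Kira picks n1-1 (lowest: 56).
At n1-1, Gita picks n1-1-1 (highest: 56).
Terminal value 56.

root -> n1 -> n1-1 -> n1-1-1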